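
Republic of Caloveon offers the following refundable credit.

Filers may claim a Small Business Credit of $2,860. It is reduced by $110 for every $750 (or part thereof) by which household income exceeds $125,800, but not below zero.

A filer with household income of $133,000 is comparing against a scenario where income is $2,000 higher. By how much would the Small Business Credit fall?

$330

At $133,000 — income exceeds $125,800 by $7,200, which is 10 full-or-partial $750 increments; reduction = 10 × $110 = $1,100, leaving $1,760.
At $135,000 — income exceeds $125,800 by $9,200, which is 13 full-or-partial $750 increments; reduction = 13 × $110 = $1,430, leaving $1,430.
Lost: $1,760 − $1,430 = $330.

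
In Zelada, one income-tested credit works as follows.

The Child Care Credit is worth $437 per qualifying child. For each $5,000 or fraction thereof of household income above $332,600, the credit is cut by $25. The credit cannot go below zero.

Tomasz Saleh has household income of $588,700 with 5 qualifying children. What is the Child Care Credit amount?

Child Care Credit: base = 5 × $437 = $2,185. income exceeds $332,600 by $256,100, which is 52 full-or-partial $5,000 increments; reduction = 52 × $25 = $1,300, leaving $885.

$885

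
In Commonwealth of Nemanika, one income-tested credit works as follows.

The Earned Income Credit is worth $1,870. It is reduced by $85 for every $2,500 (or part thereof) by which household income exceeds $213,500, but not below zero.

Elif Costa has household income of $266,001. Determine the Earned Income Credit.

$0

Earned Income Credit: income exceeds $213,500 by $52,501 → 22 increments × $85 = $1,870 ≥ base, so the credit is $0.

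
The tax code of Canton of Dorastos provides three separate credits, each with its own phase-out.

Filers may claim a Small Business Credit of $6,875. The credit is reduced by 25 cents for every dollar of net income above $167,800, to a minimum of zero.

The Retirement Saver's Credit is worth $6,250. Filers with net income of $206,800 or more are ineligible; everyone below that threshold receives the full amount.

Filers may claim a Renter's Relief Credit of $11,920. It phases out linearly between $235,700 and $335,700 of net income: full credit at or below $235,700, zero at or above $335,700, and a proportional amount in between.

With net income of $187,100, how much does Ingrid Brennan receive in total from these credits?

Small Business Credit: 25% of the $19,300 excess over $167,800 is $4,825; credit = $6,875 − $4,825 = $2,050.
Retirement Saver's Credit: $187,100 is below the $206,800 cutoff, so the full $6,250 applies.
Renter's Relief Credit: $187,100 is at or below the $235,700 threshold, so the full $11,920 applies.
Total: $2,050 + $6,250 + $11,920 = $20,220.

$20,220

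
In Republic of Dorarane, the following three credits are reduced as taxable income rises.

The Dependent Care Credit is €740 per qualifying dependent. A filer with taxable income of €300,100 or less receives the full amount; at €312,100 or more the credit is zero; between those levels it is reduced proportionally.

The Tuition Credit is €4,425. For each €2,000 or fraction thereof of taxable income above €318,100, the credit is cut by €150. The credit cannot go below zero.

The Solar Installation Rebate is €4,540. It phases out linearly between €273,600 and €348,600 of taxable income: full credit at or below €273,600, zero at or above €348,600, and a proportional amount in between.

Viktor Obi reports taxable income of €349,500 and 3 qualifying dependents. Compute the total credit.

Dependent Care Credit: base = 3 × €740 = €2,220. €349,500 is at or above €312,100, so the credit is €0.
Tuition Credit: income exceeds €318,100 by €31,400, which is 16 full-or-partial €2,000 increments; reduction = 16 × €150 = €2,400, leaving €2,025.
Solar Installation Rebate: €349,500 is at or above €348,600, so the credit is €0.
Total: €0 + €2,025 + €0 = €2,025.

€2,025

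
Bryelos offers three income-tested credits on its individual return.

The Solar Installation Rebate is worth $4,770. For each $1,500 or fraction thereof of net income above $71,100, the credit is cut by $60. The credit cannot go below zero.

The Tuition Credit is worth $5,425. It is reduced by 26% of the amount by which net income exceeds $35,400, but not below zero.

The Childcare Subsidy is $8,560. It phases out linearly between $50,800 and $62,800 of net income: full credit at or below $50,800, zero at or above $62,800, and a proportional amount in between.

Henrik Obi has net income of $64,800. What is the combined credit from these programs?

$4,770

Solar Installation Rebate: $64,800 is at or below the $71,100 threshold, so the full $4,770 applies.
Tuition Credit: 26% of the $29,400 excess over $35,400 is $7,644 ≥ base, so the credit is $0.
Childcare Subsidy: $64,800 is at or above $62,800, so the credit is $0.
Total: $4,770 + $0 + $0 = $4,770.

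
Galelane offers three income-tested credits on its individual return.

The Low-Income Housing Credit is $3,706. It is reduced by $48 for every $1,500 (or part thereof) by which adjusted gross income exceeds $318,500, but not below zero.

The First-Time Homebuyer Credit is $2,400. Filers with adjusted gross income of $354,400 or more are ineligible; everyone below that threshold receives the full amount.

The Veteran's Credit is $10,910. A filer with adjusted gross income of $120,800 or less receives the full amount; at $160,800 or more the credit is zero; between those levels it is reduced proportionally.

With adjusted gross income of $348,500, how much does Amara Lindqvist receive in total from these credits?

$5,146

Low-Income Housing Credit: income exceeds $318,500 by $30,000, which is 20 full-or-partial $1,500 increments; reduction = 20 × $48 = $960, leaving $2,746.
First-Time Homebuyer Credit: $348,500 is below the $354,400 cutoff, so the full $2,400 applies.
Veteran's Credit: $348,500 is at or above $160,800, so the credit is $0.
Total: $2,746 + $2,400 + $0 = $5,146.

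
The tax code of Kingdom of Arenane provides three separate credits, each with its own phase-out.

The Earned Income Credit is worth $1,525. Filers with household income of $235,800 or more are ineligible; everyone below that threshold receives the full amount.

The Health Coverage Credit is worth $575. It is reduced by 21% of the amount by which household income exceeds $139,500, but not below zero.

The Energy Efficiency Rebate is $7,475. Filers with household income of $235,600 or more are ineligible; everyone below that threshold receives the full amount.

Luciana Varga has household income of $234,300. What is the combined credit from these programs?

$9,000

Earned Income Credit: $234,300 is below the $235,800 cutoff, so the full $1,525 applies.
Health Coverage Credit: 21% of the $94,800 excess over $139,500 is $19,908 ≥ base, so the credit is $0.
Energy Efficiency Rebate: $234,300 is below the $235,600 cutoff, so the full $7,475 applies.
Total: $1,525 + $0 + $7,475 = $9,000.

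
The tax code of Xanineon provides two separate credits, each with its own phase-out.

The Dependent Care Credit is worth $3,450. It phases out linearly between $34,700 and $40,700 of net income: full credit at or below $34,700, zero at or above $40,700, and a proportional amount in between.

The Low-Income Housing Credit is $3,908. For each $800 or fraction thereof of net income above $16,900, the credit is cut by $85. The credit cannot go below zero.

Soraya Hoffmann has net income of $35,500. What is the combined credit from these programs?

$4,858

Dependent Care Credit: $35,500 is $800 into a $6,000 phase-out range, leaving 5,200/6,000 of the credit: $3,450 × 5,200/6,000 = $2,990.
Low-Income Housing Credit: income exceeds $16,900 by $18,600, which is 24 full-or-partial $800 increments; reduction = 24 × $85 = $2,040, leaving $1,868.
Total: $2,990 + $1,868 = $4,858.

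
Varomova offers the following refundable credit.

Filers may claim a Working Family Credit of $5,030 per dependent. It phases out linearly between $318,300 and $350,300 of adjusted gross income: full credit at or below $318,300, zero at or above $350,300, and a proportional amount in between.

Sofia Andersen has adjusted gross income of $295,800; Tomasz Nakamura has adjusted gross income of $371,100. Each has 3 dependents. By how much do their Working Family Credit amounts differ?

Sofia ($295,800): Working Family Credit: base = 3 × $5,030 = $15,090. $295,800 is at or below the $318,300 threshold, so the full $15,090 applies.
Tomasz ($371,100): Working Family Credit: base = 3 × $5,030 = $15,090. $371,100 is at or above $350,300, so the credit is $0.
Difference: |$15,090 − $0| = $15,090.

$15,090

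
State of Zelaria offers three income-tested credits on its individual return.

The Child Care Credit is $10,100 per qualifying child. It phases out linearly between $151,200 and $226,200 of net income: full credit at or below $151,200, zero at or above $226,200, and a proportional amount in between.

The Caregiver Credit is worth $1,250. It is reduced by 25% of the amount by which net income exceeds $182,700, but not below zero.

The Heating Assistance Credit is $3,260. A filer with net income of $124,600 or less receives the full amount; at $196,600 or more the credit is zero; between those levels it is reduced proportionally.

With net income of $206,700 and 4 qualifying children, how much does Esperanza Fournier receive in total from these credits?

$10,504

Child Care Credit: base = 4 × $10,100 = $40,400. $206,700 is $55,500 into a $75,000 phase-out range, leaving 19,500/75,000 of the credit: $40,400 × 19,500/75,000 = $10,504.
Caregiver Credit: 25% of the $24,000 excess over $182,700 is $6,000 ≥ base, so the credit is $0.
Heating Assistance Credit: $206,700 is at or above $196,600, so the credit is $0.
Total: $10,504 + $0 + $0 = $10,504.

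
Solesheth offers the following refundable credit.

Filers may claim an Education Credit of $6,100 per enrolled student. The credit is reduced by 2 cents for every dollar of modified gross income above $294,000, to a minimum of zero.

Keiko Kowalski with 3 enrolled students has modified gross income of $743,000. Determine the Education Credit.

Education Credit: base = 3 × $6,100 = $18,300. 2% of the $449,000 excess over $294,000 is $8,980; credit = $18,300 − $8,980 = $9,320.

$9,320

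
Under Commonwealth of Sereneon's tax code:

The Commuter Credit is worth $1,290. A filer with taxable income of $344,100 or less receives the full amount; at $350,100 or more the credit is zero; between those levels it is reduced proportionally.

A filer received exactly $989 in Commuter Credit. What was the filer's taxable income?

$345,500

$989 is 989/1,290 of the full $1,290, so 301/1,290 of the $6,000 range has been used: income = $344,100 + $6,000 × 301/1,290 = $345,500.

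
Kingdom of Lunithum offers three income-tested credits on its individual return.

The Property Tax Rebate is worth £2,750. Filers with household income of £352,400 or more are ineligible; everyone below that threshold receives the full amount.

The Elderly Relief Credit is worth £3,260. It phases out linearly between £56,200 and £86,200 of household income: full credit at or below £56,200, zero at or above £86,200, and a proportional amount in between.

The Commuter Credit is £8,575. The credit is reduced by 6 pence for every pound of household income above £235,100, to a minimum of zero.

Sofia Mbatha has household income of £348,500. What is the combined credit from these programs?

Property Tax Rebate: £348,500 is below the £352,400 cutoff, so the full £2,750 applies.
Elderly Relief Credit: £348,500 is at or above £86,200, so the credit is £0.
Commuter Credit: 6% of the £113,400 excess over £235,100 is £6,804; credit = £8,575 − £6,804 = £1,771.
Total: £2,750 + £0 + £1,771 = £4,521.

£4,521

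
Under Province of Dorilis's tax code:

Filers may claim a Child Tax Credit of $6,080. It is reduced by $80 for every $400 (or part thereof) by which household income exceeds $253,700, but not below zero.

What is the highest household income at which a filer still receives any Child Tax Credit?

$283,700

After 75 increments the reduction is 75 × $80 = $6,000, leaving $80; one more increment wipes it out. Increment 75 ends at excess 75 × $400 = $30,000, so the highest qualifying income is $253,700 + $30,000 = $283,700.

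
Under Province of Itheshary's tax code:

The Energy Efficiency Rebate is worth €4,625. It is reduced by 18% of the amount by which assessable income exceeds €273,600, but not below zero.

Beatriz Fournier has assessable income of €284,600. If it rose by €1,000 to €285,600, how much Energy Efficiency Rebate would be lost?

At €284,600 — 18% of the €11,000 excess over €273,600 is €1,980; credit = €4,625 − €1,980 = €2,645.
At €285,600 — 18% of the €12,000 excess over €273,600 is €2,160; credit = €4,625 − €2,160 = €2,465.
Lost: €2,645 − €2,465 = €180.

€180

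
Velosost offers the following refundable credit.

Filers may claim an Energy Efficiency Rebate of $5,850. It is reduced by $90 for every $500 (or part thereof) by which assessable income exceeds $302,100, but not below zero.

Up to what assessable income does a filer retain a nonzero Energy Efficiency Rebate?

$334,100

After 64 increments the reduction is 64 × $90 = $5,760, leaving $90; one more increment wipes it out. Increment 64 ends at excess 64 × $500 = $32,000, so the highest qualifying income is $302,100 + $32,000 = $334,100.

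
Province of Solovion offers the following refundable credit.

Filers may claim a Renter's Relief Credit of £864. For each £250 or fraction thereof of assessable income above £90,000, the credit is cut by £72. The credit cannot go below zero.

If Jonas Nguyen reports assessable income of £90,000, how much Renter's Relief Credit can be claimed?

Renter's Relief Credit: £90,000 is at or below the £90,000 threshold, so the full £864 applies.

£864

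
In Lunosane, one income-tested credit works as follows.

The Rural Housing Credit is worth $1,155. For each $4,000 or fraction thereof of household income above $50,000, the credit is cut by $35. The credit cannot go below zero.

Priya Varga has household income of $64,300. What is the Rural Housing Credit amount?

Rural Housing Credit: income exceeds $50,000 by $14,300, which is 4 full-or-partial $4,000 increments; reduction = 4 × $35 = $140, leaving $1,015.

$1,015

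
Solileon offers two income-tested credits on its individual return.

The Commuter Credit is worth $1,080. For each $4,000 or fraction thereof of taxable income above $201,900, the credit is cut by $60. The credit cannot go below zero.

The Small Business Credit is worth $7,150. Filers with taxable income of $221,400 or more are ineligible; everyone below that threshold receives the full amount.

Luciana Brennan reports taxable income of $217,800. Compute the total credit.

$7,990

Commuter Credit: income exceeds $201,900 by $15,900, which is 4 full-or-partial $4,000 increments; reduction = 4 × $60 = $240, leaving $840.
Small Business Credit: $217,800 is below the $221,400 cutoff, so the full $7,150 applies.
Total: $840 + $7,150 = $7,990.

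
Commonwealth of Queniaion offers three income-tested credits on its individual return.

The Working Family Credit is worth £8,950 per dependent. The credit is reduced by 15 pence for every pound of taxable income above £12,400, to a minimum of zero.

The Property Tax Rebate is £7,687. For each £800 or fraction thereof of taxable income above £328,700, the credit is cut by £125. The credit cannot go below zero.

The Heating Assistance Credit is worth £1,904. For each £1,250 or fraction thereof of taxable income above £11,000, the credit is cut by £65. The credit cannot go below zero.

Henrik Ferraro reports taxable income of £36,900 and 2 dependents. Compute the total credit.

Working Family Credit: base = 2 × £8,950 = £17,900. 15% of the £24,500 excess over £12,400 is £3,675; credit = £17,900 − £3,675 = £14,225.
Property Tax Rebate: £36,900 is at or below the £328,700 threshold, so the full £7,687 applies.
Heating Assistance Credit: income exceeds £11,000 by £25,900, which is 21 full-or-partial £1,250 increments; reduction = 21 × £65 = £1,365, leaving £539.
Total: £14,225 + £7,687 + £539 = £22,451.

£22,451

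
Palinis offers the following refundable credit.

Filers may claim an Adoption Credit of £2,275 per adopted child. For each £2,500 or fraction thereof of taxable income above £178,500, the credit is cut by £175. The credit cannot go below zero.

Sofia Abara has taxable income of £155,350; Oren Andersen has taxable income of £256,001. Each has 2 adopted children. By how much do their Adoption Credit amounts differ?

Sofia (£155,350): Adoption Credit: base = 2 × £2,275 = £4,550. £155,350 is at or below the £178,500 threshold, so the full £4,550 applies.
Oren (£256,001): Adoption Credit: base = 2 × £2,275 = £4,550. income exceeds £178,500 by £77,501 → 32 increments × £175 = £5,600 ≥ base, so the credit is £0.
Difference: |£4,550 − £0| = £4,550.

£4,550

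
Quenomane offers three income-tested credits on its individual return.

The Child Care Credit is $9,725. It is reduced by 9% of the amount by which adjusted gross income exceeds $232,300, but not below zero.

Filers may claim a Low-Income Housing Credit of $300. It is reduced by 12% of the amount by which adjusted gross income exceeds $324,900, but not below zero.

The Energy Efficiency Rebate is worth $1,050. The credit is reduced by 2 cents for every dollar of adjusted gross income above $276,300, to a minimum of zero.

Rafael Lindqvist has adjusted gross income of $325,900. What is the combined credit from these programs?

Child Care Credit: 9% of the $93,600 excess over $232,300 is $8,424; credit = $9,725 − $8,424 = $1,301.
Low-Income Housing Credit: 12% of the $1,000 excess over $324,900 is $120; credit = $300 − $120 = $180.
Energy Efficiency Rebate: 2% of the $49,600 excess over $276,300 is $992; credit = $1,050 − $992 = $58.
Total: $1,301 + $180 + $58 = $1,539.

$1,539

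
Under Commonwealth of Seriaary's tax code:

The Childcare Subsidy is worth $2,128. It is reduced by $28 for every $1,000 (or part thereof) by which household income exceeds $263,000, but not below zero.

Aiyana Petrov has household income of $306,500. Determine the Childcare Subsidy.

Childcare Subsidy: income exceeds $263,000 by $43,500, which is 44 full-or-partial $1,000 increments; reduction = 44 × $28 = $1,232, leaving $896.

$896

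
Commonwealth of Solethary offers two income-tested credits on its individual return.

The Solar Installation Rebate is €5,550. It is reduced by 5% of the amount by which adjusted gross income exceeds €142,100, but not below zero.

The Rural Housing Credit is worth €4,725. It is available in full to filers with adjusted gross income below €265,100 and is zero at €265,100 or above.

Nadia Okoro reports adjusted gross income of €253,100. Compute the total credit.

€4,725

Solar Installation Rebate: 5% of the €111,000 excess over €142,100 is €5,550 ≥ base, so the credit is €0.
Rural Housing Credit: €253,100 is below the €265,100 cutoff, so the full €4,725 applies.
Total: €0 + €4,725 = €4,725.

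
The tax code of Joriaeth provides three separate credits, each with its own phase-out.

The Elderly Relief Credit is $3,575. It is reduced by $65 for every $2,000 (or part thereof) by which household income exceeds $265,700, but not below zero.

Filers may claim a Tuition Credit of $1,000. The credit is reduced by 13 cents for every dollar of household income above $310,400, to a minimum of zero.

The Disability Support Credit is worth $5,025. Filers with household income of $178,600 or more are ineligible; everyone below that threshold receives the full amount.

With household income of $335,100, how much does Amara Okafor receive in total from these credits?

$1,300

Elderly Relief Credit: income exceeds $265,700 by $69,400, which is 35 full-or-partial $2,000 increments; reduction = 35 × $65 = $2,275, leaving $1,300.
Tuition Credit: 13% of the $24,700 excess over $310,400 is $3,211 ≥ base, so the credit is $0.
Disability Support Credit: $335,100 meets or exceeds the $178,600 cutoff, so the credit is $0.
Total: $1,300 + $0 + $0 = $1,300.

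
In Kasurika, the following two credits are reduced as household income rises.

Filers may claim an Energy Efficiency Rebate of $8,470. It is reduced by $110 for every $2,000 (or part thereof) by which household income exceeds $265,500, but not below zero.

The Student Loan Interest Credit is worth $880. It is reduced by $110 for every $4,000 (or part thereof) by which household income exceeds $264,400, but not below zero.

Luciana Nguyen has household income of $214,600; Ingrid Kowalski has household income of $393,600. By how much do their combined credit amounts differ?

$8,030

Luciana ($214,600): Energy Efficiency Rebate: $214,600 is at or below the $265,500 threshold, so the full $8,470 applies. Student Loan Interest Credit: $214,600 is at or below the $264,400 threshold, so the full $880 applies. total $8,470 + $880 = $9,350
Ingrid ($393,600): Energy Efficiency Rebate: income exceeds $265,500 by $128,100, which is 65 full-or-partial $2,000 increments; reduction = 65 × $110 = $7,150, leaving $1,320. Student Loan Interest Credit: income exceeds $264,400 by $129,200 → 33 increments × $110 = $3,630 ≥ base, so the credit is $0. total $1,320 + $0 = $1,320
Difference: |$9,350 − $1,320| = $8,030.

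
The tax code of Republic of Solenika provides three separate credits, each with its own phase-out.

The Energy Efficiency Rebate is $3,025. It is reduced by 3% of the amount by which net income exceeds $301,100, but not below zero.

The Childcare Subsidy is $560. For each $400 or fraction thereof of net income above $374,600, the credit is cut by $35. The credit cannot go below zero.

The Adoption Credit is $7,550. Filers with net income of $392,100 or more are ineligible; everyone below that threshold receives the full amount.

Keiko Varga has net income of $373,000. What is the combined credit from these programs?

$8,978

Energy Efficiency Rebate: 3% of the $71,900 excess over $301,100 is $2,157; credit = $3,025 − $2,157 = $868.
Childcare Subsidy: $373,000 is at or below the $374,600 threshold, so the full $560 applies.
Adoption Credit: $373,000 is below the $392,100 cutoff, so the full $7,550 applies.
Total: $868 + $560 + $7,550 = $8,978.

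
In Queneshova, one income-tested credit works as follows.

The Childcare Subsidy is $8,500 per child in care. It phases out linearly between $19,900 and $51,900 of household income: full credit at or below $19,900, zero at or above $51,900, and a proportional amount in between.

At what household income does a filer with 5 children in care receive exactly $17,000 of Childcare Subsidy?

$39,100

Full credit = 5 × $8,500 = $42,500.
$17,000 is 17,000/42,500 of the full $42,500, so 25,500/42,500 of the $32,000 range has been used: income = $19,900 + $32,000 × 25,500/42,500 = $39,100.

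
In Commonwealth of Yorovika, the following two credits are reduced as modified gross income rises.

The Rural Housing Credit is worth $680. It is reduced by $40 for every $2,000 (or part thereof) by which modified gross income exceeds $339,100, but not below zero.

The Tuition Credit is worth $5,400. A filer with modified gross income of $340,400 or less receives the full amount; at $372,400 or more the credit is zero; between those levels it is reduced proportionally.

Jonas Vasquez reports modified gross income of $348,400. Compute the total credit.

Rural Housing Credit: income exceeds $339,100 by $9,300, which is 5 full-or-partial $2,000 increments; reduction = 5 × $40 = $200, leaving $480.
Tuition Credit: $348,400 is $8,000 into a $32,000 phase-out range, leaving 24,000/32,000 of the credit: $5,400 × 24,000/32,000 = $4,050.
Total: $480 + $4,050 = $4,530.

$4,530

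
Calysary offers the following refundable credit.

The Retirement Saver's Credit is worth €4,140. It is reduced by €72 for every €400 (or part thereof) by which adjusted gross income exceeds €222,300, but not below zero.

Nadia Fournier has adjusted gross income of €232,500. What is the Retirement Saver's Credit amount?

€2,268

Retirement Saver's Credit: income exceeds €222,300 by €10,200, which is 26 full-or-partial €400 increments; reduction = 26 × €72 = €1,872, leaving €2,268.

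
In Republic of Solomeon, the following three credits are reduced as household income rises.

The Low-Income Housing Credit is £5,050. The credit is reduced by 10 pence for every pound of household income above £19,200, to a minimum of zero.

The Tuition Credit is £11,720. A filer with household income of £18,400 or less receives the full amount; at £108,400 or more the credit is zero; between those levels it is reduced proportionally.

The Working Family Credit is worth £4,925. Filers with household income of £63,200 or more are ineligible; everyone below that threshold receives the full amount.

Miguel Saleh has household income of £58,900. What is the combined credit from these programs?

Low-Income Housing Credit: 10% of the £39,700 excess over £19,200 is £3,970; credit = £5,050 − £3,970 = £1,080.
Tuition Credit: £58,900 is £40,500 into a £90,000 phase-out range, leaving 49,500/90,000 of the credit: £11,720 × 49,500/90,000 = £6,446.
Working Family Credit: £58,900 is below the £63,200 cutoff, so the full £4,925 applies.
Total: £1,080 + £6,446 + £4,925 = £12,451.

£12,451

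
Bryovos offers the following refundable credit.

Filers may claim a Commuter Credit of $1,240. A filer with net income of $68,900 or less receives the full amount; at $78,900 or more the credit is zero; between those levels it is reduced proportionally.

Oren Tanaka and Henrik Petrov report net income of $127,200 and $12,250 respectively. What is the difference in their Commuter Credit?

Oren ($127,200): Commuter Credit: $127,200 is at or above $78,900, so the credit is $0.
Henrik ($12,250): Commuter Credit: $12,250 is at or below the $68,900 threshold, so the full $1,240 applies.
Difference: |$0 − $1,240| = $1,240.

$1,240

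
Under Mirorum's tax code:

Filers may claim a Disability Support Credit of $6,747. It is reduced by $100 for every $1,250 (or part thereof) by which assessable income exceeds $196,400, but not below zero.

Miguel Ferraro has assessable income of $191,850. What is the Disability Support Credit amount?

Disability Support Credit: $191,850 is at or below the $196,400 threshold, so the full $6,747 applies.

$6,747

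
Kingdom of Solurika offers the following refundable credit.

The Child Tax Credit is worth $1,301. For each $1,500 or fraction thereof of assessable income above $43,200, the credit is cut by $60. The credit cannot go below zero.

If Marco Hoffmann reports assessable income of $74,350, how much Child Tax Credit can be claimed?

$41

Child Tax Credit: income exceeds $43,200 by $31,150, which is 21 full-or-partial $1,500 increments; reduction = 21 × $60 = $1,260, leaving $41.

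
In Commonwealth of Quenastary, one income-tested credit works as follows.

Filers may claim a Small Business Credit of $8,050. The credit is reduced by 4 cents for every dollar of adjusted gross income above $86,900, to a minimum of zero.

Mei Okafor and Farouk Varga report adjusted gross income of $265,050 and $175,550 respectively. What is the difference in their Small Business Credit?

$3,580

Mei ($265,050): Small Business Credit: 4% of the $178,150 excess over $86,900 is $7,126; credit = $8,050 − $7,126 = $924.
Farouk ($175,550): Small Business Credit: 4% of the $88,650 excess over $86,900 is $3,546; credit = $8,050 − $3,546 = $4,504.
Difference: |$924 − $4,504| = $3,580.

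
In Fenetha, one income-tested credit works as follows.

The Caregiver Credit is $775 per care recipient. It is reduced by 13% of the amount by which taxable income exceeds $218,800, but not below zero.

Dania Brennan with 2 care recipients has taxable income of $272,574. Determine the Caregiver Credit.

$0

Caregiver Credit: base = 2 × $775 = $1,550. 13% of the $53,774 excess over $218,800 is $6,990.62 ≥ base, so the credit is $0.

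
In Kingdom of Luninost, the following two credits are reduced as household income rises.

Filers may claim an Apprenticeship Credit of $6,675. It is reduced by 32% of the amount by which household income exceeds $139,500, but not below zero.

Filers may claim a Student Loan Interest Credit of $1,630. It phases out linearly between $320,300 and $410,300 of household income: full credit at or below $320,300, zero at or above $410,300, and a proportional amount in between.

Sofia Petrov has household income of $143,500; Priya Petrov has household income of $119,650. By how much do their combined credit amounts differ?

$1,280

Sofia ($143,500): Apprenticeship Credit: 32% of the $4,000 excess over $139,500 is $1,280; credit = $6,675 − $1,280 = $5,395. Student Loan Interest Credit: $143,500 is at or below the $320,300 threshold, so the full $1,630 applies. total $5,395 + $1,630 = $7,025
Priya ($119,650): Apprenticeship Credit: $119,650 is at or below the $139,500 threshold, so the full $6,675 applies. Student Loan Interest Credit: $119,650 is at or below the $320,300 threshold, so the full $1,630 applies. total $6,675 + $1,630 = $8,305
Difference: |$7,025 − $8,305| = $1,280.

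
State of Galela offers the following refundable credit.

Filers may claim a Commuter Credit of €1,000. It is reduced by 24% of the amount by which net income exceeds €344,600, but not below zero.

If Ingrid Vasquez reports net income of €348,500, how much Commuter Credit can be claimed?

Commuter Credit: 24% of the €3,900 excess over €344,600 is €936; credit = €1,000 − €936 = €64.

€64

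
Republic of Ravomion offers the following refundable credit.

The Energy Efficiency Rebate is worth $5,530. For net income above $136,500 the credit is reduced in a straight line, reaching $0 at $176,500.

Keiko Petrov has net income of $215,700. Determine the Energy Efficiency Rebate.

Energy Efficiency Rebate: $215,700 is at or above $176,500, so the credit is $0.

$0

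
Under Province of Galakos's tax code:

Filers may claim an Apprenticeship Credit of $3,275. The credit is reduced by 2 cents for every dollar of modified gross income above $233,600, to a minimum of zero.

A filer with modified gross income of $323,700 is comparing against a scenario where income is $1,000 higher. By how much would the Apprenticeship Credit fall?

$20

At $323,700 — 2% of the $90,100 excess over $233,600 is $1,802; credit = $3,275 − $1,802 = $1,473.
At $324,700 — 2% of the $91,100 excess over $233,600 is $1,822; credit = $3,275 − $1,822 = $1,453.
Lost: $1,473 − $1,453 = $20.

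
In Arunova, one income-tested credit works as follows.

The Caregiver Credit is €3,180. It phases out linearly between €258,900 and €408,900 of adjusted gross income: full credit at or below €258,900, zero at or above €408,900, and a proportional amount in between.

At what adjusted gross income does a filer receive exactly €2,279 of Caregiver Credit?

€301,400

€2,279 is 2,279/3,180 of the full €3,180, so 901/3,180 of the €150,000 range has been used: income = €258,900 + €150,000 × 901/3,180 = €301,400.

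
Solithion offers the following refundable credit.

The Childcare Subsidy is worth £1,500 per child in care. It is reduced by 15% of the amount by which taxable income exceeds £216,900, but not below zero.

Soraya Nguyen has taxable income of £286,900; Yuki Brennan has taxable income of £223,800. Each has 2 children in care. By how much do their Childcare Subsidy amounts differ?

£1,965

Soraya (£286,900): Childcare Subsidy: base = 2 × £1,500 = £3,000. 15% of the £70,000 excess over £216,900 is £10,500 ≥ base, so the credit is £0.
Yuki (£223,800): Childcare Subsidy: base = 2 × £1,500 = £3,000. 15% of the £6,900 excess over £216,900 is £1,035; credit = £3,000 − £1,035 = £1,965.
Difference: |£0 − £1,965| = £1,965.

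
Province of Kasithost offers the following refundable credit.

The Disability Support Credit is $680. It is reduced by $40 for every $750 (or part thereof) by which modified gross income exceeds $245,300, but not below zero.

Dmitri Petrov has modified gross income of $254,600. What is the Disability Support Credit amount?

Disability Support Credit: income exceeds $245,300 by $9,300, which is 13 full-or-partial $750 increments; reduction = 13 × $40 = $520, leaving $160.

$160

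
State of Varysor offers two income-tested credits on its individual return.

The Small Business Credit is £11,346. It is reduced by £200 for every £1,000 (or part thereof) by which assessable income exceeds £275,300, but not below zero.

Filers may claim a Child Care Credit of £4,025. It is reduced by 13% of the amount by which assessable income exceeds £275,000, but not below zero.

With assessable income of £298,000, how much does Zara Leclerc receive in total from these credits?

Small Business Credit: income exceeds £275,300 by £22,700, which is 23 full-or-partial £1,000 increments; reduction = 23 × £200 = £4,600, leaving £6,746.
Child Care Credit: 13% of the £23,000 excess over £275,000 is £2,990; credit = £4,025 − £2,990 = £1,035.
Total: £6,746 + £1,035 = £7,781.

£7,781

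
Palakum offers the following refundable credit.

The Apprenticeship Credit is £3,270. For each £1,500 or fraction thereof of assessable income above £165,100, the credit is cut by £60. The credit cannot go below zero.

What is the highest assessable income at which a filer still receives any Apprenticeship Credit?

After 54 increments the reduction is 54 × £60 = £3,240, leaving £30; one more increment wipes it out. Increment 54 ends at excess 54 × £1,500 = £81,000, so the highest qualifying income is £165,100 + £81,000 = £246,100.

£246,100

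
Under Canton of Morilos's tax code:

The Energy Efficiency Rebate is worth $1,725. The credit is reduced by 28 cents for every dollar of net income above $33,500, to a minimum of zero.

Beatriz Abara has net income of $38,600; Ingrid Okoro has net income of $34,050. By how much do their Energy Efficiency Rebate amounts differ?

Beatriz ($38,600): Energy Efficiency Rebate: 28% of the $5,100 excess over $33,500 is $1,428; credit = $1,725 − $1,428 = $297.
Ingrid ($34,050): Energy Efficiency Rebate: 28% of the $550 excess over $33,500 is $154; credit = $1,725 − $154 = $1,571.
Difference: |$297 − $1,571| = $1,274.

$1,274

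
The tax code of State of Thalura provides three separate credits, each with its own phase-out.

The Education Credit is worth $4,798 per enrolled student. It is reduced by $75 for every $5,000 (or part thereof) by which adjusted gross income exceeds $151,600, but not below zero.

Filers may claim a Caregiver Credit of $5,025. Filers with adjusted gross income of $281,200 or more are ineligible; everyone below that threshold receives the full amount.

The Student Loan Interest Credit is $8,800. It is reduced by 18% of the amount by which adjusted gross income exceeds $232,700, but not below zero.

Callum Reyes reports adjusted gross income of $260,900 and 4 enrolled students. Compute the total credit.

Education Credit: base = 4 × $4,798 = $19,192. income exceeds $151,600 by $109,300, which is 22 full-or-partial $5,000 increments; reduction = 22 × $75 = $1,650, leaving $17,542.
Caregiver Credit: $260,900 is below the $281,200 cutoff, so the full $5,025 applies.
Student Loan Interest Credit: 18% of the $28,200 excess over $232,700 is $5,076; credit = $8,800 − $5,076 = $3,724.
Total: $17,542 + $5,025 + $3,724 = $26,291.

$26,291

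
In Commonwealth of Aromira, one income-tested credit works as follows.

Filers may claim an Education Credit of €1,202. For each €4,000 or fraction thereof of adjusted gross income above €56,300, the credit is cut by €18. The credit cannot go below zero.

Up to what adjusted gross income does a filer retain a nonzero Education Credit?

After 66 increments the reduction is 66 × €18 = €1,188, leaving €14; one more increment wipes it out. Increment 66 ends at excess 66 × €4,000 = €264,000, so the highest qualifying income is €56,300 + €264,000 = €320,300.

€320,300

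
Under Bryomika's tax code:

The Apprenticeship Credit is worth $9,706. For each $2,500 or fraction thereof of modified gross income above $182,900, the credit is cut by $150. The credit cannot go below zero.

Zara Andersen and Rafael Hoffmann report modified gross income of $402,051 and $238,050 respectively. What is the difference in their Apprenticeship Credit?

$6,256

Zara ($402,051): Apprenticeship Credit: income exceeds $182,900 by $219,151 → 88 increments × $150 = $13,200 ≥ base, so the credit is $0.
Rafael ($238,050): Apprenticeship Credit: income exceeds $182,900 by $55,150, which is 23 full-or-partial $2,500 increments; reduction = 23 × $150 = $3,450, leaving $6,256.
Difference: |$0 − $6,256| = $6,256.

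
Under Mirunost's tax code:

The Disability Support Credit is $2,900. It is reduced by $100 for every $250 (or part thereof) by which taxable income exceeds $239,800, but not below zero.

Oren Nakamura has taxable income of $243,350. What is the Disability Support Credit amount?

Disability Support Credit: income exceeds $239,800 by $3,550, which is 15 full-or-partial $250 increments; reduction = 15 × $100 = $1,500, leaving $1,400.

$1,400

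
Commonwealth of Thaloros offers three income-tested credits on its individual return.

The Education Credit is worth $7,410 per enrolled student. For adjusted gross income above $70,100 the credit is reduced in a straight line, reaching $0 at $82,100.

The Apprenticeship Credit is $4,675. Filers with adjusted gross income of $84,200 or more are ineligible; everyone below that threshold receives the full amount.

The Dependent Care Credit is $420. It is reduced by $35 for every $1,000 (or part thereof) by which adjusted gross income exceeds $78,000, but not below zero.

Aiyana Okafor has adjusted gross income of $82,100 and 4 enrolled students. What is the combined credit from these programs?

Education Credit: base = 4 × $7,410 = $29,640. $82,100 is at or above $82,100, so the credit is $0.
Apprenticeship Credit: $82,100 is below the $84,200 cutoff, so the full $4,675 applies.
Dependent Care Credit: income exceeds $78,000 by $4,100, which is 5 full-or-partial $1,000 increments; reduction = 5 × $35 = $175, leaving $245.
Total: $0 + $4,675 + $245 = $4,920.

$4,920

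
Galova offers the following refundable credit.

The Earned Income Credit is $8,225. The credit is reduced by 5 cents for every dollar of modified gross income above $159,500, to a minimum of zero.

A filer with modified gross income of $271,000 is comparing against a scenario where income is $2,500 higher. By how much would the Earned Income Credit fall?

At $271,000 — 5% of the $111,500 excess over $159,500 is $5,575; credit = $8,225 − $5,575 = $2,650.
At $273,500 — 5% of the $114,000 excess over $159,500 is $5,700; credit = $8,225 − $5,700 = $2,525.
Lost: $2,650 − $2,525 = $125.

$125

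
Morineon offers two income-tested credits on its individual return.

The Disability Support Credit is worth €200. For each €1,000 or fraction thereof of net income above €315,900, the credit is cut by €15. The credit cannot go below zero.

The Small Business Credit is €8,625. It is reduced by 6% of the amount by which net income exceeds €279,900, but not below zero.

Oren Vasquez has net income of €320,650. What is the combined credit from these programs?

€6,305

Disability Support Credit: income exceeds €315,900 by €4,750, which is 5 full-or-partial €1,000 increments; reduction = 5 × €15 = €75, leaving €125.
Small Business Credit: 6% of the €40,750 excess over €279,900 is €2,445; credit = €8,625 − €2,445 = €6,180.
Total: €125 + €6,180 = €6,305.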